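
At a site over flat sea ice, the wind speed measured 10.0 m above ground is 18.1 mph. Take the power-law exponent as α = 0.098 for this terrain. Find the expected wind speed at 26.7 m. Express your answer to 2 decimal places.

19.93 mph

Power-law profile: V₂ = V₁ · (z₂/z₁)^α
V₂ = 18.1 × (26.7/10.0)^0.098 = 18.1 × (2.6700)^0.098
    = 18.1 × 1.1010 = 19.9286 mph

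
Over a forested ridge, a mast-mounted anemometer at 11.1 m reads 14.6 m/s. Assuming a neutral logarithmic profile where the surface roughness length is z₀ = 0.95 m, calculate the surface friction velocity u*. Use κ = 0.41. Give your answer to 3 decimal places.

u* ≈ 2.435 m/s

Log law: V(z) = (u*/κ) · ln(z/z₀) ⇒ u* = κ · V / ln(z/z₀)
u* = 0.41 × 14.6 / ln(11.1/0.95) = 0.41 × 14.6 / 2.4582
   = 5.9860 / 2.4582 = 2.4351 m/s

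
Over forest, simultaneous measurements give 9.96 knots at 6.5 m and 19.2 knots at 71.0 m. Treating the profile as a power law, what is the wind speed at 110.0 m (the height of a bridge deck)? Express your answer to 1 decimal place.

First find α: α = ln(V₂/V₁)/ln(z₂/z₁) = ln(19.2/9.96)/ln(71.0/6.5) = 0.65633/2.39088 = 0.2745
Extrapolate from 71.0 m to 110.0 m: V₃ = 19.2 × (110.0/71.0)^0.2745 = 19.2 × 1.1277 = 21.6519 knots

21.7 knots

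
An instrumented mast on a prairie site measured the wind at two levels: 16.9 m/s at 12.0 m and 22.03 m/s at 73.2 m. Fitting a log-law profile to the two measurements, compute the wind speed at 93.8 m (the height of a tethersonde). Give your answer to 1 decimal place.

22.7 m/s

Log law: V ∝ ln(z/z₀). From the pair, with r = V₁/V₂ = 0.76714,
ln z₀ = (ln z₁ − r·ln z₂)/(1 − r) = (2.4849 − 0.76714×4.2932)/0.23286 = -3.4722 → z₀ = 0.03105 m
V₃ = V₁ · ln(z₃/z₀)/ln(z₁/z₀) = 16.9 × 8.0134/5.9571 = 22.7335 m/s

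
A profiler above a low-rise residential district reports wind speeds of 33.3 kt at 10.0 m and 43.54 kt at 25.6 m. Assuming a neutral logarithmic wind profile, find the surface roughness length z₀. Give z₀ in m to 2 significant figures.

z₀ ≈ 0.47 m

Log law: V(z) ∝ ln(z/z₀). With r = V₁/V₂ = 33.3/43.54 = 0.76481,
r · ln(z₂/z₀) = ln(z₁/z₀) ⇒ ln z₀ = (ln z₁ − r·ln z₂)/(1 − r)
ln z₀ = (2.30259 − 0.76481×3.24259) / 0.23519 = -0.7543
z₀ = exp(-0.7543) = 0.4704 m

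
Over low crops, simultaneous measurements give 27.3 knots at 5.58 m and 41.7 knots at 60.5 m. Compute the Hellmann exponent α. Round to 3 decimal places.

Power law: V₂/V₁ = (z₂/z₁)^α ⇒ α = ln(V₂/V₁) / ln(z₂/z₁)
α = ln(41.7/27.3) / ln(60.5/5.58) = ln(1.5275) / ln(10.8423)
  = 0.42361 / 2.38345 = 0.17773

α ≈ 0.178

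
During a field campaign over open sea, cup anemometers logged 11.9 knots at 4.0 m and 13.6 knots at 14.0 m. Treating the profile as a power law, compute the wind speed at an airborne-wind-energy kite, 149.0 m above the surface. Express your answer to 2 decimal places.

First find α: α = ln(V₂/V₁)/ln(z₂/z₁) = ln(13.6/11.9)/ln(14.0/4.0) = 0.13353/1.25276 = 0.1066
Extrapolate from 14.0 m to 149.0 m: V₃ = 13.6 × (149.0/14.0)^0.1066 = 13.6 × 1.2867 = 17.4990 knots

17.50 knots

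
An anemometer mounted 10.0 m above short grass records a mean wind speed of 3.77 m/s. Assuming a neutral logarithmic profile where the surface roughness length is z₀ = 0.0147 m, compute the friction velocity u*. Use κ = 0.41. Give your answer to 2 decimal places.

u* ≈ 0.24 m/s

Log law: V(z) = (u*/κ) · ln(z/z₀) ⇒ u* = κ · V / ln(z/z₀)
u* = 0.41 × 3.77 / ln(10.0/0.0147) = 0.41 × 3.77 / 6.5225
   = 1.5457 / 6.5225 = 0.2370 m/s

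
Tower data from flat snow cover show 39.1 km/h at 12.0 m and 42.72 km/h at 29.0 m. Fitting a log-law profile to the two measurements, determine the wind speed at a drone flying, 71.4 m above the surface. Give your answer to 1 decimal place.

Log law: V ∝ ln(z/z₀). From the pair, with r = V₁/V₂ = 0.91526,
ln z₀ = (ln z₁ − r·ln z₂)/(1 − r) = (2.4849 − 0.91526×3.3673)/0.08474 = -7.0459 → z₀ = 0.0008710 m
V₃ = V₁ · ln(z₃/z₀)/ln(z₁/z₀) = 39.1 × 11.3142/9.5308 = 46.4164 km/h

46.4 km/h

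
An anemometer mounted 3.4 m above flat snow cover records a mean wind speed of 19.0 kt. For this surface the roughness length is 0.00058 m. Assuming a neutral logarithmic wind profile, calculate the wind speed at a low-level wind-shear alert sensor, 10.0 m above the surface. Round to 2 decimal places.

Log law: V(z) ∝ ln(z/z₀), so V₂/V₁ = ln(z₂/z₀) / ln(z₁/z₀).
ln(10.0/0.00058) = 9.7551, ln(3.4/0.00058) = 8.6763
V₂ = 19.0 × 9.7551/8.6763 = 19.0 × 1.1243 = 21.3625 kt

21.36 kt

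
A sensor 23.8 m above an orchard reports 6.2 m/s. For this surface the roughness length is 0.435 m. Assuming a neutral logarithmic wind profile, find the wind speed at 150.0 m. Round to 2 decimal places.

Log law: V(z) ∝ ln(z/z₀), so V₂/V₁ = ln(z₂/z₀) / ln(z₁/z₀).
ln(150.0/0.435) = 5.8430, ln(23.8/0.435) = 4.0021
V₂ = 6.2 × 5.8430/4.0021 = 6.2 × 1.4600 = 9.0520 m/s

9.05 m/s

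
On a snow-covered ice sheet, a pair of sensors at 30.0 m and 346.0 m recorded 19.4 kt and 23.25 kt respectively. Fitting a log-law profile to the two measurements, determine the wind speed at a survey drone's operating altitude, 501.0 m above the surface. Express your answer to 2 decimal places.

Log law: V ∝ ln(z/z₀). From the pair, with r = V₁/V₂ = 0.83441,
ln z₀ = (ln z₁ − r·ln z₂)/(1 − r) = (3.4012 − 0.83441×5.8464)/0.16559 = -8.9203 → z₀ = 0.0001337 m
V₃ = V₁ · ln(z₃/z₀)/ln(z₁/z₀) = 19.4 × 15.1369/12.3215 = 23.8328 kt

23.83 kt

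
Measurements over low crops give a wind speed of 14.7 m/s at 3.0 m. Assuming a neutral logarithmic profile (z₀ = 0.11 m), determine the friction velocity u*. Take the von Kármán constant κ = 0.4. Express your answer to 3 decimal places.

u* ≈ 1.779 m/s

Log law: V(z) = (u*/κ) · ln(z/z₀) ⇒ u* = κ · V / ln(z/z₀)
u* = 0.4 × 14.7 / ln(3.0/0.11) = 0.4 × 14.7 / 3.3059
   = 5.8800 / 3.3059 = 1.7786 m/s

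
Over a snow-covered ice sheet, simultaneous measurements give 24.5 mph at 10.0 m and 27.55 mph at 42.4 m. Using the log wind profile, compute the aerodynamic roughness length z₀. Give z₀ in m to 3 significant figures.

z₀ ≈ 0.0000913 m

Log law: V(z) ∝ ln(z/z₀). With r = V₁/V₂ = 24.5/27.55 = 0.88929,
r · ln(z₂/z₀) = ln(z₁/z₀) ⇒ ln z₀ = (ln z₁ − r·ln z₂)/(1 − r)
ln z₀ = (2.30259 − 0.88929×3.74715) / 0.11071 = -9.3013
z₀ = exp(-9.3013) = 0.00009131 m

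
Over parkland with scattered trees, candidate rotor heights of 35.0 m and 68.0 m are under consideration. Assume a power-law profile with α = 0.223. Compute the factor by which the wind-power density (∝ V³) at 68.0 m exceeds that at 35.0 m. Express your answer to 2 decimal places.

1.56

Speed ratio: V_B/V_A = (z_B/z_A)^α = (68.0/35.0)^0.223 = (1.9429)^0.223 = 1.15964
Power-density ratio: P_B/P_A = (V_B/V_A)³ = (1.15964)³ = 1.55943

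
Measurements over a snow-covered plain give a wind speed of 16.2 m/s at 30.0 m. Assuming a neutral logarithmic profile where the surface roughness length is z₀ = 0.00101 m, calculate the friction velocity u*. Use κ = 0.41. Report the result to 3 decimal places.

u* ≈ 0.645 m/s

Log law: V(z) = (u*/κ) · ln(z/z₀) ⇒ u* = κ · V / ln(z/z₀)
u* = 0.41 × 16.2 / ln(30.0/0.00101) = 0.41 × 16.2 / 10.2990
   = 6.6420 / 10.2990 = 0.6449 m/s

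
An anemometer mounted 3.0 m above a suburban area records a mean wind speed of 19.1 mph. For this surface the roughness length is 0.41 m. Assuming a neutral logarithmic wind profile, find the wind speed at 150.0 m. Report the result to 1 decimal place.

56.6 mph

Log law: V(z) ∝ ln(z/z₀), so V₂/V₁ = ln(z₂/z₀) / ln(z₁/z₀).
ln(150.0/0.41) = 5.9022, ln(3.0/0.41) = 1.9902
V₂ = 19.1 × 5.9022/1.9902 = 19.1 × 2.9656 = 56.6436 mph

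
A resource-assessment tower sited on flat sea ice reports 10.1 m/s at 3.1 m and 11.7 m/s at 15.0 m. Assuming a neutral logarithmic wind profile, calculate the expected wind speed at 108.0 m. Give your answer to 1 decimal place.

Log law: V ∝ ln(z/z₀). From the pair, with r = V₁/V₂ = 0.86325,
ln z₀ = (ln z₁ − r·ln z₂)/(1 − r) = (1.1314 − 0.86325×2.7081)/0.13675 = -8.8212 → z₀ = 0.0001476 m
V₃ = V₁ · ln(z₃/z₀)/ln(z₁/z₀) = 10.1 × 13.5033/9.9526 = 13.7033 m/s

13.7 m/s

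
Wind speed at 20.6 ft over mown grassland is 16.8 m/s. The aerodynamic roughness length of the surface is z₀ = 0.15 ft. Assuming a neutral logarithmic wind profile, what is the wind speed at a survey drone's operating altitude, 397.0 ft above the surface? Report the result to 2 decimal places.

26.90 m/s

Log law: V(z) ∝ ln(z/z₀), so V₂/V₁ = ln(z₂/z₀) / ln(z₁/z₀).
ln(397.0/0.15) = 7.8811, ln(20.6/0.15) = 4.9224
V₂ = 16.8 × 7.8811/4.9224 = 16.8 × 1.6011 = 26.8977 m/s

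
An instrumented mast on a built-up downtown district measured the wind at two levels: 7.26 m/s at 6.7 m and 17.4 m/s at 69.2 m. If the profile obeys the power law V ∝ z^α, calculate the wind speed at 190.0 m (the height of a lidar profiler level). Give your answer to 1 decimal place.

25.4 m/s

First find α: α = ln(V₂/V₁)/ln(z₂/z₁) = ln(17.4/7.26)/ln(69.2/6.7) = 0.87409/2.33489 = 0.3744
Extrapolate from 69.2 m to 190.0 m: V₃ = 17.4 × (190.0/69.2)^0.3744 = 17.4 × 1.4595 = 25.3958 m/s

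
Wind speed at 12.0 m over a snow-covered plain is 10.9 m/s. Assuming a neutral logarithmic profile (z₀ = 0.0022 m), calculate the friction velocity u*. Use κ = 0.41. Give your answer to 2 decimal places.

u* ≈ 0.52 m/s

Log law: V(z) = (u*/κ) · ln(z/z₀) ⇒ u* = κ · V / ln(z/z₀)
u* = 0.41 × 10.9 / ln(12.0/0.0022) = 0.41 × 10.9 / 8.6042
   = 4.4690 / 8.6042 = 0.5194 m/s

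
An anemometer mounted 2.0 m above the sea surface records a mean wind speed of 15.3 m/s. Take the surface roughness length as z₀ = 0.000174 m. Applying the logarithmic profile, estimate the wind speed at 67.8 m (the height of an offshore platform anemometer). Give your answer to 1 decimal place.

Log law: V(z) ∝ ln(z/z₀), so V₂/V₁ = ln(z₂/z₀) / ln(z₁/z₀).
ln(67.8/0.000174) = 12.8730, ln(2.0/0.000174) = 9.3496
V₂ = 15.3 × 12.8730/9.3496 = 15.3 × 1.3769 = 21.0658 m/s

21.1 m/s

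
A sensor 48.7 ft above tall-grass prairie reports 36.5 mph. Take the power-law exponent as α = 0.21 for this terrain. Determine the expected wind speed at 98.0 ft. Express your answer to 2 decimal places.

42.27 mph

Power-law profile: V₂ = V₁ · (z₂/z₁)^α
V₂ = 36.5 × (98.0/48.7)^0.21 = 36.5 × (2.0123)^0.21
    = 36.5 × 1.1582 = 42.2736 mph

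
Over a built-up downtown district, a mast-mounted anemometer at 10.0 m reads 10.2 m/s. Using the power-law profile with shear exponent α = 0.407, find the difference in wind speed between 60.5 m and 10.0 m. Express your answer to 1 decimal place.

11.0 m/s

Power law: V₂ = V₁ · (z₂/z₁)^α = 10.2 × (6.0500)^0.407 = 21.2214 m/s
ΔV = 21.2214 − 10.2 = 11.0214 m/s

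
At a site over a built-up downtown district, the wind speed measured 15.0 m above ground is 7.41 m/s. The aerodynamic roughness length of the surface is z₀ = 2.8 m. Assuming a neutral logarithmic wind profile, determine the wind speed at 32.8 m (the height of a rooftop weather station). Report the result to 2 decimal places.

Log law: V(z) ∝ ln(z/z₀), so V₂/V₁ = ln(z₂/z₀) / ln(z₁/z₀).
ln(32.8/2.8) = 2.4608, ln(15.0/2.8) = 1.6784
V₂ = 7.41 × 2.4608/1.6784 = 7.41 × 1.4661 = 10.8641 m/s

10.86 m/s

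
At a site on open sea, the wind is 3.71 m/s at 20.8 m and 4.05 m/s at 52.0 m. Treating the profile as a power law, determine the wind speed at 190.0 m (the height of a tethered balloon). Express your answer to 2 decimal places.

First find α: α = ln(V₂/V₁)/ln(z₂/z₁) = ln(4.05/3.71)/ln(52.0/20.8) = 0.08769/0.91629 = 0.0957
Extrapolate from 52.0 m to 190.0 m: V₃ = 4.05 × (190.0/52.0)^0.0957 = 4.05 × 1.1320 = 4.5847 m/s

4.58 m/s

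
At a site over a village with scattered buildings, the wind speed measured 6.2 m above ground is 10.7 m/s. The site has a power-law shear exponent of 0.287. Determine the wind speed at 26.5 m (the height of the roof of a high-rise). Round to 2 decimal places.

16.23 m/s

Power-law profile: V₂ = V₁ · (z₂/z₁)^α
V₂ = 10.7 × (26.5/6.2)^0.287 = 10.7 × (4.2742)^0.287
    = 10.7 × 1.5172 = 16.2345 m/s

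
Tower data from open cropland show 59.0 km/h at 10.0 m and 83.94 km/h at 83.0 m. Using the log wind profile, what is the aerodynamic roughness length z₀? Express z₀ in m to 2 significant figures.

Log law: V(z) ∝ ln(z/z₀). With r = V₁/V₂ = 59.0/83.94 = 0.70288,
r · ln(z₂/z₀) = ln(z₁/z₀) ⇒ ln z₀ = (ln z₁ − r·ln z₂)/(1 − r)
ln z₀ = (2.30259 − 0.70288×4.41884) / 0.29712 = -2.7038
z₀ = exp(-2.7038) = 0.06695 m

z₀ ≈ 0.067 m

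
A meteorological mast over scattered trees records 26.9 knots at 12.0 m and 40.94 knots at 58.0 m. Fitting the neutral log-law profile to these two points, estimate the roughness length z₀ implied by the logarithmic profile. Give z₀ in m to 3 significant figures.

Log law: V(z) ∝ ln(z/z₀). With r = V₁/V₂ = 26.9/40.94 = 0.65706,
r · ln(z₂/z₀) = ln(z₁/z₀) ⇒ ln z₀ = (ln z₁ − r·ln z₂)/(1 − r)
ln z₀ = (2.48491 − 0.65706×4.06044) / 0.34294 = -0.5337
z₀ = exp(-0.5337) = 0.5864 m

z₀ ≈ 0.586 m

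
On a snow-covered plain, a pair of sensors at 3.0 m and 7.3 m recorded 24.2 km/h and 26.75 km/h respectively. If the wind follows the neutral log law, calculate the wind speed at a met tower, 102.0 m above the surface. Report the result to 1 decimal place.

34.3 km/h

Log law: V ∝ ln(z/z₀). From the pair, with r = V₁/V₂ = 0.90467,
ln z₀ = (ln z₁ − r·ln z₂)/(1 − r) = (1.0986 − 0.90467×1.9879)/0.09533 = -7.3407 → z₀ = 0.0006486 m
V₃ = V₁ · ln(z₃/z₀)/ln(z₁/z₀) = 24.2 × 11.9656/8.4393 = 34.3120 km/h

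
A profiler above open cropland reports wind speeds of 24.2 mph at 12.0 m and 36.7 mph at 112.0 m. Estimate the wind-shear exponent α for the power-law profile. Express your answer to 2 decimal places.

Power law: V₂/V₁ = (z₂/z₁)^α ⇒ α = ln(V₂/V₁) / ln(z₂/z₁)
α = ln(36.7/24.2) / ln(112.0/12.0) = ln(1.5165) / ln(9.3333)
  = 0.41642 / 2.23359 = 0.18644

α ≈ 0.19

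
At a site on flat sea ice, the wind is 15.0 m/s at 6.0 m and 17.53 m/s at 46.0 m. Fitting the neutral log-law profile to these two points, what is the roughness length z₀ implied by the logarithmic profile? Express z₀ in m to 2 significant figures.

z₀ ≈ 0.000034 m

Log law: V(z) ∝ ln(z/z₀). With r = V₁/V₂ = 15.0/17.53 = 0.85568,
r · ln(z₂/z₀) = ln(z₁/z₀) ⇒ ln z₀ = (ln z₁ − r·ln z₂)/(1 − r)
ln z₀ = (1.79176 − 0.85568×3.82864) / 0.14432 = -10.2846
z₀ = exp(-10.2846) = 0.00003415 m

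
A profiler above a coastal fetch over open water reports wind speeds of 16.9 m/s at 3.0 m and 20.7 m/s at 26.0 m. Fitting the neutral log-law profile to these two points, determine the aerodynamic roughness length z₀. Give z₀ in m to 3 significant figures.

Log law: V(z) ∝ ln(z/z₀). With r = V₁/V₂ = 16.9/20.7 = 0.81643,
r · ln(z₂/z₀) = ln(z₁/z₀) ⇒ ln z₀ = (ln z₁ − r·ln z₂)/(1 − r)
ln z₀ = (1.09861 − 0.81643×3.25810) / 0.18357 = -8.5054
z₀ = exp(-8.5054) = 0.0002024 m

z₀ ≈ 0.000202 m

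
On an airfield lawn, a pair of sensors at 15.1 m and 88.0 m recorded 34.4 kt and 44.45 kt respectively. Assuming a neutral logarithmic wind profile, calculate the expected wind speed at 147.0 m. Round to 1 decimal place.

47.4 kt

Log law: V ∝ ln(z/z₀). From the pair, with r = V₁/V₂ = 0.77390,
ln z₀ = (ln z₁ − r·ln z₂)/(1 − r) = (2.7147 − 0.77390×4.4773)/0.22610 = -3.3186 → z₀ = 0.03620 m
V₃ = V₁ · ln(z₃/z₀)/ln(z₁/z₀) = 34.4 × 8.3091/6.0333 = 47.3755 kt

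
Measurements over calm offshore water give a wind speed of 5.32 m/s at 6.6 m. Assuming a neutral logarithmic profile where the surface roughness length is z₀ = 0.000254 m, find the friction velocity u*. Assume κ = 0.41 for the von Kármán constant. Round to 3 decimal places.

u* ≈ 0.215 m/s

Log law: V(z) = (u*/κ) · ln(z/z₀) ⇒ u* = κ · V / ln(z/z₀)
u* = 0.41 × 5.32 / ln(6.6/0.000254) = 0.41 × 5.32 / 10.1652
   = 2.1812 / 10.1652 = 0.2146 m/s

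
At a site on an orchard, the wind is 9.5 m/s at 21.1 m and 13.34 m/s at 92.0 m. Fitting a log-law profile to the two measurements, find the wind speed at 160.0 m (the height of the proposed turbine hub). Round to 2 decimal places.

Log law: V ∝ ln(z/z₀). From the pair, with r = V₁/V₂ = 0.71214,
ln z₀ = (ln z₁ − r·ln z₂)/(1 − r) = (3.0493 − 0.71214×4.5218)/0.28786 = -0.5937 → z₀ = 0.5523 m
V₃ = V₁ · ln(z₃/z₀)/ln(z₁/z₀) = 9.5 × 5.6688/3.6429 = 14.7831 m/s

14.78 m/s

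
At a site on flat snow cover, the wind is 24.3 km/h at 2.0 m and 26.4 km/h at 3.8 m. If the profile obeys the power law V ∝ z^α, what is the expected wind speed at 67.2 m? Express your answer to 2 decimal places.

38.26 km/h

First find α: α = ln(V₂/V₁)/ln(z₂/z₁) = ln(26.4/24.3)/ln(3.8/2.0) = 0.08289/0.64185 = 0.1291
Extrapolate from 3.8 m to 67.2 m: V₃ = 26.4 × (67.2/3.8)^0.1291 = 26.4 × 1.4491 = 38.2573 km/h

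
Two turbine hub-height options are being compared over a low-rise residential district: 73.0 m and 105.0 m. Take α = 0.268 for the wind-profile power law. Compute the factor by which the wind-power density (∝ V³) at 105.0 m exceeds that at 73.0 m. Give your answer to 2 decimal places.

Speed ratio: V_B/V_A = (z_B/z_A)^α = (105.0/73.0)^0.268 = (1.4384)^0.268 = 1.10232
Power-density ratio: P_B/P_A = (V_B/V_A)³ = (1.10232)³ = 1.33944

1.34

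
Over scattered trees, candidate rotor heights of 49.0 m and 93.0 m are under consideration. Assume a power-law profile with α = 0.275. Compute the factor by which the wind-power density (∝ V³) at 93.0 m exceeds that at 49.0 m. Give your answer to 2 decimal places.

Speed ratio: V_B/V_A = (z_B/z_A)^α = (93.0/49.0)^0.275 = (1.8980)^0.275 = 1.19269
Power-density ratio: P_B/P_A = (V_B/V_A)³ = (1.19269)³ = 1.69663

1.70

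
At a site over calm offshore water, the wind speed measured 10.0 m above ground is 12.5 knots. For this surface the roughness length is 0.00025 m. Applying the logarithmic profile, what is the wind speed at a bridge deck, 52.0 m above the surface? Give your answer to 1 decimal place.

Log law: V(z) ∝ ln(z/z₀), so V₂/V₁ = ln(z₂/z₀) / ln(z₁/z₀).
ln(52.0/0.00025) = 12.2453, ln(10.0/0.00025) = 10.5966
V₂ = 12.5 × 12.2453/10.5966 = 12.5 × 1.1556 = 14.4448 knots

14.4 knots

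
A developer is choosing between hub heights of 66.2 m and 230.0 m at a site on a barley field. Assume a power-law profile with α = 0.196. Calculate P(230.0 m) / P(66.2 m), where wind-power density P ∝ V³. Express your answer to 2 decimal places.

2.08

Speed ratio: V_B/V_A = (z_B/z_A)^α = (230.0/66.2)^0.196 = (3.4743)^0.196 = 1.27647
Power-density ratio: P_B/P_A = (V_B/V_A)³ = (1.27647)³ = 2.07985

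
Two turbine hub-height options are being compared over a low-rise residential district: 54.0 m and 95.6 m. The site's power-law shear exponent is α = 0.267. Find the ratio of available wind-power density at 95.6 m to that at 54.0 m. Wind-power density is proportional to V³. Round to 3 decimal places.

1.580

Speed ratio: V_B/V_A = (z_B/z_A)^α = (95.6/54.0)^0.267 = (1.7704)^0.267 = 1.16475
Power-density ratio: P_B/P_A = (V_B/V_A)³ = (1.16475)³ = 1.58015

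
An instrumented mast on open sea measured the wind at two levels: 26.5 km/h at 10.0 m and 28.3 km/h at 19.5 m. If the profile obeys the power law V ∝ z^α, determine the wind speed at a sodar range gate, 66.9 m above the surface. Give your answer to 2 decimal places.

First find α: α = ln(V₂/V₁)/ln(z₂/z₁) = ln(28.3/26.5)/ln(19.5/10.0) = 0.06572/0.66783 = 0.0984
Extrapolate from 19.5 m to 66.9 m: V₃ = 28.3 × (66.9/19.5)^0.0984 = 28.3 × 1.1290 = 31.9500 km/h

31.95 km/h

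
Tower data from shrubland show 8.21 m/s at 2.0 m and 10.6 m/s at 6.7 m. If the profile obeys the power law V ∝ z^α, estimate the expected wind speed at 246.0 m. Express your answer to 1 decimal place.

First find α: α = ln(V₂/V₁)/ln(z₂/z₁) = ln(10.6/8.21)/ln(6.7/2.0) = 0.25550/1.20896 = 0.2113
Extrapolate from 6.7 m to 246.0 m: V₃ = 10.6 × (246.0/6.7)^0.2113 = 10.6 × 2.1415 = 22.6998 m/s

22.7 m/s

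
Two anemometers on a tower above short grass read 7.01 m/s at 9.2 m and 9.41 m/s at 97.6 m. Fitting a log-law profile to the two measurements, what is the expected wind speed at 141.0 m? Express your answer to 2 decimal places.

9.78 m/s

Log law: V ∝ ln(z/z₀). From the pair, with r = V₁/V₂ = 0.74495,
ln z₀ = (ln z₁ − r·ln z₂)/(1 − r) = (2.2192 − 0.74495×4.5809)/0.25505 = -4.6789 → z₀ = 0.009290 m
V₃ = V₁ · ln(z₃/z₀)/ln(z₁/z₀) = 7.01 × 9.6276/6.8981 = 9.7839 m/s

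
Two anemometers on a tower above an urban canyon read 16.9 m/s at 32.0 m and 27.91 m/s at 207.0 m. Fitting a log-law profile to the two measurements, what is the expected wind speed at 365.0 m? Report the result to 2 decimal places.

Log law: V ∝ ln(z/z₀). From the pair, with r = V₁/V₂ = 0.60552,
ln z₀ = (ln z₁ − r·ln z₂)/(1 − r) = (3.4657 − 0.60552×5.3327)/0.39448 = 0.6000 → z₀ = 1.822 m
V₃ = V₁ · ln(z₃/z₀)/ln(z₁/z₀) = 16.9 × 5.2999/2.8658 = 31.2548 m/s

31.25 m/s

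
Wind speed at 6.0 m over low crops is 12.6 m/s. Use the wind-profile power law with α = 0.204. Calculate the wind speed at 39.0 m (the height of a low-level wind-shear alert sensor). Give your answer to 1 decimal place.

18.5 m/s

Power-law profile: V₂ = V₁ · (z₂/z₁)^α
V₂ = 12.6 × (39.0/6.0)^0.204 = 12.6 × (6.5000)^0.204
    = 12.6 × 1.4650 = 18.4589 m/s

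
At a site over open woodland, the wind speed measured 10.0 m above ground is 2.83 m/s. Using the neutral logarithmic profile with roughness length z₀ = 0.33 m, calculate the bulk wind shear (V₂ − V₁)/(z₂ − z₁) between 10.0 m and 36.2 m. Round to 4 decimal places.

Log law: V₂ = V₁ · ln(z₂/z₀)/ln(z₁/z₀) = 2.83 × 4.6977/3.4112 = 3.8973 m/s
ΔV/Δz = (3.8973 − 2.83)/(36.2 − 10.0) = 1.0673/26.2000 = 0.04074 m/s/m

0.0407 m/s/m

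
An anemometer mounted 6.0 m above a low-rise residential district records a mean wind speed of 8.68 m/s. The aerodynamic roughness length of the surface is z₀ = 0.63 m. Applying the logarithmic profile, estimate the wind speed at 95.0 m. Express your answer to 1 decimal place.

Log law: V(z) ∝ ln(z/z₀), so V₂/V₁ = ln(z₂/z₀) / ln(z₁/z₀).
ln(95.0/0.63) = 5.0159, ln(6.0/0.63) = 2.2538
V₂ = 8.68 × 5.0159/2.2538 = 8.68 × 2.2255 = 19.3177 m/s

19.3 m/s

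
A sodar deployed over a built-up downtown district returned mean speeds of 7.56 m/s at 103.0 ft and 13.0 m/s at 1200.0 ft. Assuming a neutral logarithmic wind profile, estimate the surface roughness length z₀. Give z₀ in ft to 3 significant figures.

Log law: V(z) ∝ ln(z/z₀). With r = V₁/V₂ = 7.56/13.0 = 0.58154,
r · ln(z₂/z₀) = ln(z₁/z₀) ⇒ ln z₀ = (ln z₁ − r·ln z₂)/(1 − r)
ln z₀ = (4.63473 − 0.58154×7.09008) / 0.41846 = 1.2225
z₀ = exp(1.2225) = 3.396 ft

z₀ ≈ 3.40 ft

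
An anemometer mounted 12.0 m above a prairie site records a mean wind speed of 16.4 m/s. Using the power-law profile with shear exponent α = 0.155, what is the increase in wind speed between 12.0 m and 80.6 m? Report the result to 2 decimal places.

5.63 m/s

Power law: V₂ = V₁ · (z₂/z₁)^α = 16.4 × (6.7167)^0.155 = 22.0319 m/s
ΔV = 22.0319 − 16.4 = 5.6319 m/s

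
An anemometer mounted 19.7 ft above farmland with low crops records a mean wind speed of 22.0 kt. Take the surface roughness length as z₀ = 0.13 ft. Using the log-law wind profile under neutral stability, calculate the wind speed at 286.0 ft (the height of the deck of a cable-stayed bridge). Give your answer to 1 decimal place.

Log law: V(z) ∝ ln(z/z₀), so V₂/V₁ = ln(z₂/z₀) / ln(z₁/z₀).
ln(286.0/0.13) = 7.6962, ln(19.7/0.13) = 5.0208
V₂ = 22.0 × 7.6962/5.0208 = 22.0 × 1.5329 = 33.7228 kt

33.7 kt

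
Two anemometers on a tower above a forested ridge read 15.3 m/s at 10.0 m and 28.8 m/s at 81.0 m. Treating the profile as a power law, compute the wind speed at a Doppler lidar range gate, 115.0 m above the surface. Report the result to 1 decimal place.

First find α: α = ln(V₂/V₁)/ln(z₂/z₁) = ln(28.8/15.3)/ln(81.0/10.0) = 0.63252/2.09186 = 0.3024
Extrapolate from 81.0 m to 115.0 m: V₃ = 28.8 × (115.0/81.0)^0.3024 = 28.8 × 1.1118 = 32.0197 m/s

32.0 m/s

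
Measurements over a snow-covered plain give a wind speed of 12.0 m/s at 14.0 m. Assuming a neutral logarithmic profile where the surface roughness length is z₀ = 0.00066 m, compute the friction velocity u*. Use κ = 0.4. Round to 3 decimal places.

Log law: V(z) = (u*/κ) · ln(z/z₀) ⇒ u* = κ · V / ln(z/z₀)
u* = 0.4 × 12.0 / ln(14.0/0.00066) = 0.4 × 12.0 / 9.9623
   = 4.8000 / 9.9623 = 0.4818 m/s

u* ≈ 0.482 m/s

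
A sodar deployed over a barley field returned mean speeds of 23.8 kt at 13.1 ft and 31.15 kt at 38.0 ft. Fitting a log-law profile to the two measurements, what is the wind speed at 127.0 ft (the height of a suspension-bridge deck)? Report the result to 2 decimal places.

39.48 kt

Log law: V ∝ ln(z/z₀). From the pair, with r = V₁/V₂ = 0.76404,
ln z₀ = (ln z₁ − r·ln z₂)/(1 − r) = (2.5726 − 0.76404×3.6376)/0.23596 = -0.8759 → z₀ = 0.4165 ft
V₃ = V₁ · ln(z₃/z₀)/ln(z₁/z₀) = 23.8 × 5.7201/3.4485 = 39.4774 kt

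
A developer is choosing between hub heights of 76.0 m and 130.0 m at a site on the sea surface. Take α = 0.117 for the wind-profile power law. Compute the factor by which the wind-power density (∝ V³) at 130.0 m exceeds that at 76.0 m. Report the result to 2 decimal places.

1.21

Speed ratio: V_B/V_A = (z_B/z_A)^α = (130.0/76.0)^0.117 = (1.7105)^0.117 = 1.06482
Power-density ratio: P_B/P_A = (V_B/V_A)³ = (1.06482)³ = 1.20734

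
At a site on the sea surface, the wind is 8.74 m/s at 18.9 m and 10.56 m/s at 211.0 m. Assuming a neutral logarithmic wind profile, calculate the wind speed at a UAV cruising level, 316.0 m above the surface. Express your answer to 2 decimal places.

10.86 m/s

Log law: V ∝ ln(z/z₀). From the pair, with r = V₁/V₂ = 0.82765,
ln z₀ = (ln z₁ − r·ln z₂)/(1 − r) = (2.9392 − 0.82765×5.3519)/0.17235 = -8.6471 → z₀ = 0.0001756 m
V₃ = V₁ · ln(z₃/z₀)/ln(z₁/z₀) = 8.74 × 14.4028/11.5862 = 10.8647 m/s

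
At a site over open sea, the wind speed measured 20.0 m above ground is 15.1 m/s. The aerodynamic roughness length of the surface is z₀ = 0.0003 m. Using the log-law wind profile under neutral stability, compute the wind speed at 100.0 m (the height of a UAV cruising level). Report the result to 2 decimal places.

Log law: V(z) ∝ ln(z/z₀), so V₂/V₁ = ln(z₂/z₀) / ln(z₁/z₀).
ln(100.0/0.0003) = 12.7169, ln(20.0/0.0003) = 11.1075
V₂ = 15.1 × 12.7169/11.1075 = 15.1 × 1.1449 = 17.2879 m/s

17.29 m/s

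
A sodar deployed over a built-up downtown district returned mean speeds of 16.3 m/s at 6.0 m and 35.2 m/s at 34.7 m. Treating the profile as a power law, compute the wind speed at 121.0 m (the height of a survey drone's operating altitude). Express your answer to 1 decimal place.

60.9 m/s

First find α: α = ln(V₂/V₁)/ln(z₂/z₁) = ln(35.2/16.3)/ln(34.7/6.0) = 0.76988/1.75498 = 0.4387
Extrapolate from 34.7 m to 121.0 m: V₃ = 35.2 × (121.0/34.7)^0.4387 = 35.2 × 1.7297 = 60.8848 m/s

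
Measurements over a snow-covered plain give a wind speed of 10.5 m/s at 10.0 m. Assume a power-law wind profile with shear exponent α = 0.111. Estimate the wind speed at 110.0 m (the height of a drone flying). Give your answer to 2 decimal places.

13.70 m/s

Power-law profile: V₂ = V₁ · (z₂/z₁)^α
V₂ = 10.5 × (110.0/10.0)^0.111 = 10.5 × (11.0000)^0.111
    = 10.5 × 1.3050 = 13.7020 m/s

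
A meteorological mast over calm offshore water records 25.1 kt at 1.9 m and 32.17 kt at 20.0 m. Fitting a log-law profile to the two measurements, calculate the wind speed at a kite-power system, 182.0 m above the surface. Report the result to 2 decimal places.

Log law: V ∝ ln(z/z₀). From the pair, with r = V₁/V₂ = 0.78023,
ln z₀ = (ln z₁ − r·ln z₂)/(1 − r) = (0.6419 − 0.78023×2.9957)/0.21977 = -7.7149 → z₀ = 0.0004461 m
V₃ = V₁ · ln(z₃/z₀)/ln(z₁/z₀) = 25.1 × 12.9189/8.3568 = 38.8027 kt

38.80 kt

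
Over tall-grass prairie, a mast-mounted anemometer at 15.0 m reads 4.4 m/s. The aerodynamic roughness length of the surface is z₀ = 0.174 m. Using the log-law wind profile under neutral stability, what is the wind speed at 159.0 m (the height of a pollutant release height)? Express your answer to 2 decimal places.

Log law: V(z) ∝ ln(z/z₀), so V₂/V₁ = ln(z₂/z₀) / ln(z₁/z₀).
ln(159.0/0.174) = 6.8176, ln(15.0/0.174) = 4.4568
V₂ = 4.4 × 6.8176/4.4568 = 4.4 × 1.5297 = 6.7308 m/s

6.73 m/s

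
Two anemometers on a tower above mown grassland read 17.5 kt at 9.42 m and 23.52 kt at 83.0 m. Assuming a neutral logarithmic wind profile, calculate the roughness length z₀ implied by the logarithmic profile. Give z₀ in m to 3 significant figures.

Log law: V(z) ∝ ln(z/z₀). With r = V₁/V₂ = 17.5/23.52 = 0.74405,
r · ln(z₂/z₀) = ln(z₁/z₀) ⇒ ln z₀ = (ln z₁ − r·ln z₂)/(1 − r)
ln z₀ = (2.24284 − 0.74405×4.41884) / 0.25595 = -4.0828
z₀ = exp(-4.0828) = 0.01686 m

z₀ ≈ 0.0169 m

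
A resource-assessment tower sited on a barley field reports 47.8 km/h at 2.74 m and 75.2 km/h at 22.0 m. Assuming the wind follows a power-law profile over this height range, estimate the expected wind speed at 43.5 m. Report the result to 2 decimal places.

87.22 km/h

First find α: α = ln(V₂/V₁)/ln(z₂/z₁) = ln(75.2/47.8)/ln(22.0/2.74) = 0.45313/2.08308 = 0.2175
Extrapolate from 22.0 m to 43.5 m: V₃ = 75.2 × (43.5/22.0)^0.2175 = 75.2 × 1.1599 = 87.2208 km/h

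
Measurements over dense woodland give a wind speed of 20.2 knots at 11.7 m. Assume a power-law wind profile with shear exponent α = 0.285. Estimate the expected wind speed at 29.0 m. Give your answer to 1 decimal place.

26.2 knots

Power-law profile: V₂ = V₁ · (z₂/z₁)^α
V₂ = 20.2 × (29.0/11.7)^0.285 = 20.2 × (2.4786)^0.285
    = 20.2 × 1.2952 = 26.1639 knots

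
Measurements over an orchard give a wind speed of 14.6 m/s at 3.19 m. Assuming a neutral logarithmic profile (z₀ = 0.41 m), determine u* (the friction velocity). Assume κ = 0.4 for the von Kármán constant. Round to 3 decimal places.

u* ≈ 2.847 m/s

Log law: V(z) = (u*/κ) · ln(z/z₀) ⇒ u* = κ · V / ln(z/z₀)
u* = 0.4 × 14.6 / ln(3.19/0.41) = 0.4 × 14.6 / 2.0516
   = 5.8400 / 2.0516 = 2.8465 m/s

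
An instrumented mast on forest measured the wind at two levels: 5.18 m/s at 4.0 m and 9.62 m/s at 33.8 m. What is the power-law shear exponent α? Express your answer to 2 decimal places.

Power law: V₂/V₁ = (z₂/z₁)^α ⇒ α = ln(V₂/V₁) / ln(z₂/z₁)
α = ln(9.62/5.18) / ln(33.8/4.0) = ln(1.8571) / ln(8.4500)
  = 0.61904 / 2.13417 = 0.29006

α ≈ 0.29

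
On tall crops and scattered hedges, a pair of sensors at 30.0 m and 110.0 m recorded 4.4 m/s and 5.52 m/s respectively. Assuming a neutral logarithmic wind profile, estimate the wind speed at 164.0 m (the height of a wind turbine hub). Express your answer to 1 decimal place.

Log law: V ∝ ln(z/z₀). From the pair, with r = V₁/V₂ = 0.79710,
ln z₀ = (ln z₁ − r·ln z₂)/(1 − r) = (3.4012 − 0.79710×4.7005)/0.20290 = -1.7031 → z₀ = 0.1821 m
V₃ = V₁ · ln(z₃/z₀)/ln(z₁/z₀) = 4.4 × 6.8030/5.1043 = 5.8643 m/s

5.9 m/s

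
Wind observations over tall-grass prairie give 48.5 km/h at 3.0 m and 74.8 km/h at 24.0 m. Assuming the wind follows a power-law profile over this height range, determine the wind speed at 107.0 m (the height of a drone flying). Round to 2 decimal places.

First find α: α = ln(V₂/V₁)/ln(z₂/z₁) = ln(74.8/48.5)/ln(24.0/3.0) = 0.43325/2.07944 = 0.2084
Extrapolate from 24.0 m to 107.0 m: V₃ = 74.8 × (107.0/24.0)^0.2084 = 74.8 × 1.3654 = 102.1310 km/h

102.13 km/h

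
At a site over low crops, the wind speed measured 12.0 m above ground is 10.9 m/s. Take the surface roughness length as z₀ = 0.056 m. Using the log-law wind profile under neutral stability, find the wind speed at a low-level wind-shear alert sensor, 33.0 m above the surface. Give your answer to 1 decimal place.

Log law: V(z) ∝ ln(z/z₀), so V₂/V₁ = ln(z₂/z₀) / ln(z₁/z₀).
ln(33.0/0.056) = 6.3789, ln(12.0/0.056) = 5.3673
V₂ = 10.9 × 6.3789/5.3673 = 10.9 × 1.1885 = 12.9544 m/s

13.0 m/s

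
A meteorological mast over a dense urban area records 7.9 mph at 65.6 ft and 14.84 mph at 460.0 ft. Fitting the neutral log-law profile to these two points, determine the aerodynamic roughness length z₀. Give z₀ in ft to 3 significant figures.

Log law: V(z) ∝ ln(z/z₀). With r = V₁/V₂ = 7.9/14.84 = 0.53235,
r · ln(z₂/z₀) = ln(z₁/z₀) ⇒ ln z₀ = (ln z₁ − r·ln z₂)/(1 − r)
ln z₀ = (4.18358 − 0.53235×6.13123) / 0.46765 = 1.9665
z₀ = exp(1.9665) = 7.146 ft

z₀ ≈ 7.15 ft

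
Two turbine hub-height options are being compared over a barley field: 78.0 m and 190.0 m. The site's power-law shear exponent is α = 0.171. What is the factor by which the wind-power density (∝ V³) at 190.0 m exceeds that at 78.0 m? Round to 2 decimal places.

Speed ratio: V_B/V_A = (z_B/z_A)^α = (190.0/78.0)^0.171 = (2.4359)^0.171 = 1.16444
Power-density ratio: P_B/P_A = (V_B/V_A)³ = (1.16444)³ = 1.57891

1.58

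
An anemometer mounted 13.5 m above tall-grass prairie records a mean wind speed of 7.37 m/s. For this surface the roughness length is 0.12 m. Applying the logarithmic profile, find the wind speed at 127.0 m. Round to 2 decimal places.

Log law: V(z) ∝ ln(z/z₀), so V₂/V₁ = ln(z₂/z₀) / ln(z₁/z₀).
ln(127.0/0.12) = 6.9645, ln(13.5/0.12) = 4.7230
V₂ = 7.37 × 6.9645/4.7230 = 7.37 × 1.4746 = 10.8678 m/s

10.87 m/s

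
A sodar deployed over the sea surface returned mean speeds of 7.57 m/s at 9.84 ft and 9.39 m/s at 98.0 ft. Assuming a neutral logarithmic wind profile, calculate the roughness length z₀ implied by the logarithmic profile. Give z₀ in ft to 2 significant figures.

z₀ ≈ 0.00069 ft

Log law: V(z) ∝ ln(z/z₀). With r = V₁/V₂ = 7.57/9.39 = 0.80618,
r · ln(z₂/z₀) = ln(z₁/z₀) ⇒ ln z₀ = (ln z₁ − r·ln z₂)/(1 − r)
ln z₀ = (2.28646 − 0.80618×4.58497) / 0.19382 = -7.2738
z₀ = exp(-7.2738) = 0.0006934 ft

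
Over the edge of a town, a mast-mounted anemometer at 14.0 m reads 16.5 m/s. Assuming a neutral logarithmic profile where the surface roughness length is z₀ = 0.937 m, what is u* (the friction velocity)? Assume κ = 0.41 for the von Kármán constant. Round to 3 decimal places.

Log law: V(z) = (u*/κ) · ln(z/z₀) ⇒ u* = κ · V / ln(z/z₀)
u* = 0.41 × 16.5 / ln(14.0/0.937) = 0.41 × 16.5 / 2.7041
   = 6.7650 / 2.7041 = 2.5017 m/s

u* ≈ 2.502 m/s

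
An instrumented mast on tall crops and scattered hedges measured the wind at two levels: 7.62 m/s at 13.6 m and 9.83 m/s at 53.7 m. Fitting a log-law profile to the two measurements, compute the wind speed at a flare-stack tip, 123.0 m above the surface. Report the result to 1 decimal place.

Log law: V ∝ ln(z/z₀). From the pair, with r = V₁/V₂ = 0.77518,
ln z₀ = (ln z₁ − r·ln z₂)/(1 − r) = (2.6101 − 0.77518×3.9834)/0.22482 = -2.1252 → z₀ = 0.1194 m
V₃ = V₁ · ln(z₃/z₀)/ln(z₁/z₀) = 7.62 × 6.9374/4.7352 = 11.1637 m/s

11.2 m/s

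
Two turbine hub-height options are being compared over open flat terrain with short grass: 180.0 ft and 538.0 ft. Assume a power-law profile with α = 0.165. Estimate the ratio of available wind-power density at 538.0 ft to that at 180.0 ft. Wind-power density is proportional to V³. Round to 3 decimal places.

1.719

Speed ratio: V_B/V_A = (z_B/z_A)^α = (538.0/180.0)^0.165 = (2.9889)^0.165 = 1.19801
Power-density ratio: P_B/P_A = (V_B/V_A)³ = (1.19801)³ = 1.71940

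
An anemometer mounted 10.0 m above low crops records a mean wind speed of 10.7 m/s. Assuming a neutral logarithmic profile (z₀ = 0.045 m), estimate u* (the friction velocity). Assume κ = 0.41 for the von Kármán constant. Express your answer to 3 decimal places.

u* ≈ 0.812 m/s

Log law: V(z) = (u*/κ) · ln(z/z₀) ⇒ u* = κ · V / ln(z/z₀)
u* = 0.41 × 10.7 / ln(10.0/0.045) = 0.41 × 10.7 / 5.4037
   = 4.3870 / 5.4037 = 0.8119 m/s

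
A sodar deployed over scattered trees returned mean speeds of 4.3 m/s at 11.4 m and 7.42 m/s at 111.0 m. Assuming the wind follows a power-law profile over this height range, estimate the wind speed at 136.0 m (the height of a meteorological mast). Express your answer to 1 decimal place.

7.8 m/s

First find α: α = ln(V₂/V₁)/ln(z₂/z₁) = ln(7.42/4.3)/ln(111.0/11.4) = 0.54556/2.27592 = 0.2397
Extrapolate from 111.0 m to 136.0 m: V₃ = 7.42 × (136.0/111.0)^0.2397 = 7.42 × 1.0499 = 7.7902 m/s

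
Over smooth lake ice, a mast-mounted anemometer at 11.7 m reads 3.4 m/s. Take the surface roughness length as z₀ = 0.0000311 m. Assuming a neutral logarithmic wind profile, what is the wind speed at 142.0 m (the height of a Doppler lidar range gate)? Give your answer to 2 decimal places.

4.06 m/s

Log law: V(z) ∝ ln(z/z₀), so V₂/V₁ = ln(z₂/z₀) / ln(z₁/z₀).
ln(142.0/0.0000311) = 15.3341, ln(11.7/0.0000311) = 12.8379
V₂ = 3.4 × 15.3341/12.8379 = 3.4 × 1.1944 = 4.0611 m/s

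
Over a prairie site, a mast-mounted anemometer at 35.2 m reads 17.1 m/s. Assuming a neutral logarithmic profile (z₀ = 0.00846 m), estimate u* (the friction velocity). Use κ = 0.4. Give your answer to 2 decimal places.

Log law: V(z) = (u*/κ) · ln(z/z₀) ⇒ u* = κ · V / ln(z/z₀)
u* = 0.4 × 17.1 / ln(35.2/0.00846) = 0.4 × 17.1 / 8.3335
   = 6.8400 / 8.3335 = 0.8208 m/s

u* ≈ 0.82 m/s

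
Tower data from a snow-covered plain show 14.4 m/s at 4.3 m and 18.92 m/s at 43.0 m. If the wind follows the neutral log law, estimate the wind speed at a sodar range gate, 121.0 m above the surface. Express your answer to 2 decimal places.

Log law: V ∝ ln(z/z₀). From the pair, with r = V₁/V₂ = 0.76110,
ln z₀ = (ln z₁ − r·ln z₂)/(1 − r) = (1.4586 − 0.76110×3.7612)/0.23890 = -5.8771 → z₀ = 0.002803 m
V₃ = V₁ · ln(z₃/z₀)/ln(z₁/z₀) = 14.4 × 10.6728/7.3357 = 20.9509 m/s

20.95 m/s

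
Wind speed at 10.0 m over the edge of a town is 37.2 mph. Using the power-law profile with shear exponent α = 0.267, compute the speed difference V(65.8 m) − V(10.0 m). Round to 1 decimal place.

Power law: V₂ = V₁ · (z₂/z₁)^α = 37.2 × (6.5800)^0.267 = 61.5190 mph
ΔV = 61.5190 − 37.2 = 24.3190 mph

24.3 mph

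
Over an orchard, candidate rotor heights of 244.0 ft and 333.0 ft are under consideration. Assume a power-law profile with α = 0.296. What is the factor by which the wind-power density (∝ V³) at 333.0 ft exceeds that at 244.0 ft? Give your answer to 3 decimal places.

1.318

Speed ratio: V_B/V_A = (z_B/z_A)^α = (333.0/244.0)^0.296 = (1.3648)^0.296 = 1.09642
Power-density ratio: P_B/P_A = (V_B/V_A)³ = (1.09642)³ = 1.31804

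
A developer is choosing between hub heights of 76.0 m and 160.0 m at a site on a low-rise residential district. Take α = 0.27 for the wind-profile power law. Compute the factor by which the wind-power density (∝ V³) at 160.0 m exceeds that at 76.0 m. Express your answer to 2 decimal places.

1.83

Speed ratio: V_B/V_A = (z_B/z_A)^α = (160.0/76.0)^0.27 = (2.1053)^0.27 = 1.22262
Power-density ratio: P_B/P_A = (V_B/V_A)³ = (1.22262)³ = 1.82759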